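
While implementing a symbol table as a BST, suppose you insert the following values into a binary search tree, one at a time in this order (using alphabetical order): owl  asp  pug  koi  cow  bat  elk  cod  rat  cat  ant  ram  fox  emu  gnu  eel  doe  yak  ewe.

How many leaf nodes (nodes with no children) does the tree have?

7

owl: root
asp: left child of owl (depth 1)
pug: right child of owl (depth 1)
koi: right child of asp (depth 2)
cow: left child of koi (depth 3)
bat: left child of cow (depth 4)
elk: right child of cow (depth 4)
cod: right child of bat (depth 5)
rat: right child of pug (depth 2)
cat: left child of cod (depth 6)
ant: left child of asp (depth 2)
ram: left child of rat (depth 3)
fox: right child of elk (depth 5)
emu: left child of fox (depth 6)
gnu: right child of fox (depth 6)
eel: left child of elk (depth 5)
doe: left child of eel (depth 6)
yak: right child of rat (depth 3)
ewe: right child of emu (depth 7)

Leaves: ant, cat, doe, ewe, gnu, ram, yak — 7 in total.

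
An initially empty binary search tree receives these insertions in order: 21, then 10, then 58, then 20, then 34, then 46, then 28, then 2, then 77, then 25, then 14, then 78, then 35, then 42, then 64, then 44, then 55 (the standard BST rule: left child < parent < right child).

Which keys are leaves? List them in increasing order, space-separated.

2 14 25 44 55 64 78

Insert 21: tree is empty, so 21 becomes the root.
Insert 10: 10 < 21 → go left. Place as left child of 21.
Insert 58: 58 > 21 → go right. Place as right child of 21.
Insert 20: 20 < 21 → go left; 20 > 10 → go right. Place as right child of 10.
Insert 34: 34 > 21 → go right; 34 < 58 → go left. Place as left child of 58.
Insert 46: 46 > 21 → go right; 46 < 58 → go left; 46 > 34 → go right. Place as right child of 34.
Insert 28: 28 > 21 → go right; 28 < 58 → go left; 28 < 34 → go left. Place as left child of 34.
Insert 2: 2 < 21 → go left; 2 < 10 → go left. Place as left child of 10.
Insert 77: 77 > 21 → go right; 77 > 58 → go right. Place as right child of 58.
Insert 25: 25 > 21 → go right; 25 < 58 → go left; 25 < 34 → go left; 25 < 28 → go left. Place as left child of 28.
Insert 14: 14 < 21 → go left; 14 > 10 → go right; 14 < 20 → go left. Place as left child of 20.
Insert 78: 78 > 21 → go right; 78 > 58 → go right; 78 > 77 → go right. Place as right child of 77.
Insert 35: 35 > 21 → go right; 35 < 58 → go left; 35 > 34 → go right; 35 < 46 → go left. Place as left child of 46.
Insert 42: 42 > 21 → go right; 42 < 58 → go left; 42 > 34 → go right; 42 < 46 → go left; 42 > 35 → go right. Place as right child of 35.
Insert 64: 64 > 21 → go right; 64 > 58 → go right; 64 < 77 → go left. Place as left child of 77.
Insert 44: 44 > 21 → go right; 44 < 58 → go left; 44 > 34 → go right; 44 < 46 → go left; 44 > 35 → go right; 44 > 42 → go right. Place as right child of 42.
Insert 55: 55 > 21 → go right; 55 < 58 → go left; 55 > 34 → go right; 55 > 46 → go right. Place as right child of 46.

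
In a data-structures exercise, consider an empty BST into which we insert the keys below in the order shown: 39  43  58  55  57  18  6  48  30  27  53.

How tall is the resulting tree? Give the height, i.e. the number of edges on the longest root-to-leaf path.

5

Resulting structure (node: left, right):
  39: L=18, R=43
  43: L=–, R=58
  58: L=55, R=–
  55: L=48, R=57
  57: L=–, R=–
  18: L=6, R=30
  6: L=–, R=–
  48: L=–, R=53
  30: L=27, R=–
  27: L=–, R=–
  53: L=–, R=–

The deepest node is 53 at depth 5.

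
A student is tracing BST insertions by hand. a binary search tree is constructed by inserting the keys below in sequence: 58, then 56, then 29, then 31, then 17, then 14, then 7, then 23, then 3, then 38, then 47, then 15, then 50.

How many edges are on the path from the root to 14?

4

Insert 58: tree is empty, so 58 becomes the root.
Insert 56: 56 < 58 → go left. Place as left child of 58.
Insert 29: 29 < 58 → go left; 29 < 56 → go left. Place as left child of 56.
Insert 31: 31 < 58 → go left; 31 < 56 → go left; 31 > 29 → go right. Place as right child of 29.
Insert 17: 17 < 58 → go left; 17 < 56 → go left; 17 < 29 → go left. Place as left child of 29.
Insert 14: 14 < 58 → go left; 14 < 56 → go left; 14 < 29 → go left; 14 < 17 → go left. Place as left child of 17.
Insert 7: 7 < 58 → go left; 7 < 56 → go left; 7 < 29 → go left; 7 < 17 → go left; 7 < 14 → go left. Place as left child of 14.
Insert 23: 23 < 58 → go left; 23 < 56 → go left; 23 < 29 → go left; 23 > 17 → go right. Place as right child of 17.
Insert 3: 3 < 58 → go left; 3 < 56 → go left; 3 < 29 → go left; 3 < 17 → go left; 3 < 14 → go left; 3 < 7 → go left. Place as left child of 7.
Insert 38: 38 < 58 → go left; 38 < 56 → go left; 38 > 29 → go right; 38 > 31 → go right. Place as right child of 31.
Insert 47: 47 < 58 → go left; 47 < 56 → go left; 47 > 29 → go right; 47 > 31 → go right; 47 > 38 → go right. Place as right child of 38.
Insert 15: 15 < 58 → go left; 15 < 56 → go left; 15 < 29 → go left; 15 < 17 → go left; 15 > 14 → go right. Place as right child of 14.
Insert 50: 50 < 58 → go left; 50 < 56 → go left; 50 > 29 → go right; 50 > 31 → go right; 50 > 38 → go right; 50 > 47 → go right. Place as right child of 47.

Path to 14: 58 → 56 → 29 → 17 → 14, which is 4 edges.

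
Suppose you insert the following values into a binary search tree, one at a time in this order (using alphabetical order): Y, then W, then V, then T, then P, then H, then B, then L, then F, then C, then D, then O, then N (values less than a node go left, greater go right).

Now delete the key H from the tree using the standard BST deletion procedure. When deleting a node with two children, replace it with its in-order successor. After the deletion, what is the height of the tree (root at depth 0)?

Resulting structure (node: left, right):
  Y: L=W, R=–
  W: L=V, R=–
  V: L=T, R=–
  T: L=P, R=–
  P: L=H, R=–
  H: L=B, R=L
  B: L=–, R=F
  L: L=–, R=O
  F: L=C, R=–
  C: L=–, R=D
  D: L=–, R=–
  O: L=N, R=–
  N: L=–, R=–

Delete H (two children — replace with in-order successor).
After deletion, deepest node is D at depth 9.

9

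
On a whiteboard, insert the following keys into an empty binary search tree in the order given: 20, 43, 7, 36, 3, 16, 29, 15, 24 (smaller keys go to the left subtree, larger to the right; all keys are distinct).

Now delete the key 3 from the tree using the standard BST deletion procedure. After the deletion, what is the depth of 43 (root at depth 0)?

20: root
43: right child of 20 (depth 1)
7: left child of 20 (depth 1)
36: left child of 43 (depth 2)
3: left child of 7 (depth 2)
16: right child of 7 (depth 2)
29: left child of 36 (depth 3)
15: left child of 16 (depth 3)
24: left child of 29 (depth 4)

Delete 3 (at most one child — splice it out).
After deletion, path to 43: 20 → 43.

1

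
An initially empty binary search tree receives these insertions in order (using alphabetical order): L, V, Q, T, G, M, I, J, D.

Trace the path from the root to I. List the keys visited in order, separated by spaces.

Insert L: tree is empty, so L becomes the root.
Insert V: V > L → go right. Place as right child of L.
Insert Q: Q > L → go right; Q < V → go left. Place as left child of V.
Insert T: T > L → go right; T < V → go left; T > Q → go right. Place as right child of Q.
Insert G: G < L → go left. Place as left child of L.
Insert M: M > L → go right; M < V → go left; M < Q → go left. Place as left child of Q.
Insert I: I < L → go left; I > G → go right. Place as right child of G.
Insert J: J < L → go left; J > G → go right; J > I → go right. Place as right child of I.
Insert D: D < L → go left; D < G → go left. Place as left child of G.

L G I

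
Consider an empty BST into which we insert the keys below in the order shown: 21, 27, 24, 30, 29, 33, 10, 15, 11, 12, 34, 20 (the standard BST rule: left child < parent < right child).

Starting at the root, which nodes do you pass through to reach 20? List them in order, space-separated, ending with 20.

21: root
27: right child of 21 (depth 1)
24: left child of 27 (depth 2)
30: right child of 27 (depth 2)
29: left child of 30 (depth 3)
33: right child of 30 (depth 3)
10: left child of 21 (depth 1)
15: right child of 10 (depth 2)
11: left child of 15 (depth 3)
12: right child of 11 (depth 4)
34: right child of 33 (depth 4)
20: right child of 15 (depth 3)

21 10 15 20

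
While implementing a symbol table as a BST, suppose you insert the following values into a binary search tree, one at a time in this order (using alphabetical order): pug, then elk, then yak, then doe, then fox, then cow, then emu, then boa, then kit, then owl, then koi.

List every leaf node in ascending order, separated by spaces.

boa emu koi yak

Insert pug: tree is empty, so pug becomes the root.
Insert elk: elk < pug → go left. Place as left child of pug.
Insert yak: yak > pug → go right. Place as right child of pug.
Insert doe: doe < pug → go left; doe < elk → go left. Place as left child of elk.
Insert fox: fox < pug → go left; fox > elk → go right. Place as right child of elk.
Insert cow: cow < pug → go left; cow < elk → go left; cow < doe → go left. Place as left child of doe.
Insert emu: emu < pug → go left; emu > elk → go right; emu < fox → go left. Place as left child of fox.
Insert boa: boa < pug → go left; boa < elk → go left; boa < doe → go left; boa < cow → go left. Place as left child of cow.
Insert kit: kit < pug → go left; kit > elk → go right; kit > fox → go right. Place as right child of fox.
Insert owl: owl < pug → go left; owl > elk → go right; owl > fox → go right; owl > kit → go right. Place as right child of kit.
Insert koi: koi < pug → go left; koi > elk → go right; koi > fox → go right; koi > kit → go right; koi < owl → go left. Place as left child of owl.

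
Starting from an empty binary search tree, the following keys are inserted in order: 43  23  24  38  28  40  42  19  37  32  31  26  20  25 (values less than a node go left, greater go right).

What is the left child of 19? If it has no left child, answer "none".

none

43: root
23: left child of 43 (depth 1)
24: right child of 23 (depth 2)
38: right child of 24 (depth 3)
28: left child of 38 (depth 4)
40: right child of 38 (depth 4)
42: right child of 40 (depth 5)
19: left child of 23 (depth 2)
37: right child of 28 (depth 5)
32: left child of 37 (depth 6)
31: left child of 32 (depth 7)
26: left child of 28 (depth 5)
20: right child of 19 (depth 3)
25: left child of 26 (depth 6)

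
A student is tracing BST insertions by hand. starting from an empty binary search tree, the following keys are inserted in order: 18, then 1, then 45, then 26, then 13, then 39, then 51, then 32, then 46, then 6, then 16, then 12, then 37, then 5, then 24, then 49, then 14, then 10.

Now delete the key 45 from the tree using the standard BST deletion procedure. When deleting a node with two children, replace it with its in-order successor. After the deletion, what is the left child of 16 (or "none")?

18: root
1: left child of 18 (depth 1)
45: right child of 18 (depth 1)
26: left child of 45 (depth 2)
13: right child of 1 (depth 2)
39: right child of 26 (depth 3)
51: right child of 45 (depth 2)
32: left child of 39 (depth 4)
46: left child of 51 (depth 3)
6: left child of 13 (depth 3)
16: right child of 13 (depth 3)
12: right child of 6 (depth 4)
37: right child of 32 (depth 5)
5: left child of 6 (depth 4)
24: left child of 26 (depth 3)
49: right child of 46 (depth 4)
14: left child of 16 (depth 4)
10: left child of 12 (depth 5)

Delete 45 (two children — replace with in-order successor).
After deletion, 16's left child: 14.

14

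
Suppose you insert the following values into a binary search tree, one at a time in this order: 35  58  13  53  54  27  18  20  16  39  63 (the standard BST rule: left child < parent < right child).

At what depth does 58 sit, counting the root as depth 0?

1

35: root
58: right child of 35 (depth 1)
13: left child of 35 (depth 1)
53: left child of 58 (depth 2)
54: right child of 53 (depth 3)
27: right child of 13 (depth 2)
18: left child of 27 (depth 3)
20: right child of 18 (depth 4)
16: left child of 18 (depth 4)
39: left child of 53 (depth 3)
63: right child of 58 (depth 2)

Path to 58: 35 → 58, which is 1 edge.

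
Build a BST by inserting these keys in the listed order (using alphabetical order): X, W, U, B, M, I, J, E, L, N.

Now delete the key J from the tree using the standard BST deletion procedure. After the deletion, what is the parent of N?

Resulting structure (node: left, right):
  X: L=W, R=–
  W: L=U, R=–
  U: L=B, R=–
  B: L=–, R=M
  M: L=I, R=N
  I: L=E, R=J
  J: L=–, R=L
  E: L=–, R=–
  L: L=–, R=–
  N: L=–, R=–

Delete J (at most one child — splice it out).
After deletion, N's parent is M.

M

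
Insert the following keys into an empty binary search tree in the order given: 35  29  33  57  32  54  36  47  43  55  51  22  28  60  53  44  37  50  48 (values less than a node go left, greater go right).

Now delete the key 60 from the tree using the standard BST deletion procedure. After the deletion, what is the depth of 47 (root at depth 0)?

4

Insert 35: tree is empty, so 35 becomes the root.
Insert 29: 29 < 35 → go left. Place as left child of 35.
Insert 33: 33 < 35 → go left; 33 > 29 → go right. Place as right child of 29.
Insert 57: 57 > 35 → go right. Place as right child of 35.
Insert 32: 32 < 35 → go left; 32 > 29 → go right; 32 < 33 → go left. Place as left child of 33.
Insert 54: 54 > 35 → go right; 54 < 57 → go left. Place as left child of 57.
Insert 36: 36 > 35 → go right; 36 < 57 → go left; 36 < 54 → go left. Place as left child of 54.
Insert 47: 47 > 35 → go right; 47 < 57 → go left; 47 < 54 → go left; 47 > 36 → go right. Place as right child of 36.
Insert 43: 43 > 35 → go right; 43 < 57 → go left; 43 < 54 → go left; 43 > 36 → go right; 43 < 47 → go left. Place as left child of 47.
Insert 55: 55 > 35 → go right; 55 < 57 → go left; 55 > 54 → go right. Place as right child of 54.
Insert 51: 51 > 35 → go right; 51 < 57 → go left; 51 < 54 → go left; 51 > 36 → go right; 51 > 47 → go right. Place as right child of 47.
Insert 22: 22 < 35 → go left; 22 < 29 → go left. Place as left child of 29.
Insert 28: 28 < 35 → go left; 28 < 29 → go left; 28 > 22 → go right. Place as right child of 22.
Insert 60: 60 > 35 → go right; 60 > 57 → go right. Place as right child of 57.
Insert 53: 53 > 35 → go right; 53 < 57 → go left; 53 < 54 → go left; 53 > 36 → go right; 53 > 47 → go right; 53 > 51 → go right. Place as right child of 51.
Insert 44: 44 > 35 → go right; 44 < 57 → go left; 44 < 54 → go left; 44 > 36 → go right; 44 < 47 → go left; 44 > 43 → go right. Place as right child of 43.
Insert 37: 37 > 35 → go right; 37 < 57 → go left; 37 < 54 → go left; 37 > 36 → go right; 37 < 47 → go left; 37 < 43 → go left. Place as left child of 43.
Insert 50: 50 > 35 → go right; 50 < 57 → go left; 50 < 54 → go left; 50 > 36 → go right; 50 > 47 → go right; 50 < 51 → go left. Place as left child of 51.
Insert 48: 48 > 35 → go right; 48 < 57 → go left; 48 < 54 → go left; 48 > 36 → go right; 48 > 47 → go right; 48 < 51 → go left; 48 < 50 → go left. Place as left child of 50.

Delete 60 (at most one child — splice it out).
After deletion, path to 47: 35 → 57 → 54 → 36 → 47.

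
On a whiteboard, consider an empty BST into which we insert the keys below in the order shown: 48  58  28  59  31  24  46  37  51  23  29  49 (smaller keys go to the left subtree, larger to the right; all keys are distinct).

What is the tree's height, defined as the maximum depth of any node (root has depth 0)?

4

Insert 48: tree is empty, so 48 becomes the root.
Insert 58: 58 > 48 → go right. Place as right child of 48.
Insert 28: 28 < 48 → go left. Place as left child of 48.
Insert 59: 59 > 48 → go right; 59 > 58 → go right. Place as right child of 58.
Insert 31: 31 < 48 → go left; 31 > 28 → go right. Place as right child of 28.
Insert 24: 24 < 48 → go left; 24 < 28 → go left. Place as left child of 28.
Insert 46: 46 < 48 → go left; 46 > 28 → go right; 46 > 31 → go right. Place as right child of 31.
Insert 37: 37 < 48 → go left; 37 > 28 → go right; 37 > 31 → go right; 37 < 46 → go left. Place as left child of 46.
Insert 51: 51 > 48 → go right; 51 < 58 → go left. Place as left child of 58.
Insert 23: 23 < 48 → go left; 23 < 28 → go left; 23 < 24 → go left. Place as left child of 24.
Insert 29: 29 < 48 → go left; 29 > 28 → go right; 29 < 31 → go left. Place as left child of 31.
Insert 49: 49 > 48 → go right; 49 < 58 → go left; 49 < 51 → go left. Place as left child of 51.

The deepest node is 37 at depth 4.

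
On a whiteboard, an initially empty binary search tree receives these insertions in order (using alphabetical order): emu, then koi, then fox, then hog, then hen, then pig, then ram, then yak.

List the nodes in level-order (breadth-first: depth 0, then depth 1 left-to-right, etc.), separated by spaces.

emu koi fox pig hog ram hen yak

emu: root
koi: right child of emu (depth 1)
fox: left child of koi (depth 2)
hog: right child of fox (depth 3)
hen: left child of hog (depth 4)
pig: right child of koi (depth 2)
ram: right child of pig (depth 3)
yak: right child of ram (depth 4)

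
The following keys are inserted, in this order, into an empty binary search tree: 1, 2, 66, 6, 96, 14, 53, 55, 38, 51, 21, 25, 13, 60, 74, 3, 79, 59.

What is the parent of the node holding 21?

1: root
2: right child of 1 (depth 1)
66: right child of 2 (depth 2)
6: left child of 66 (depth 3)
96: right child of 66 (depth 3)
14: right child of 6 (depth 4)
53: right child of 14 (depth 5)
55: right child of 53 (depth 6)
38: left child of 53 (depth 6)
51: right child of 38 (depth 7)
21: left child of 38 (depth 7)
25: right child of 21 (depth 8)
13: left child of 14 (depth 5)
60: right child of 55 (depth 7)
74: left child of 96 (depth 4)
3: left child of 6 (depth 4)
79: right child of 74 (depth 5)
59: left child of 60 (depth 8)

38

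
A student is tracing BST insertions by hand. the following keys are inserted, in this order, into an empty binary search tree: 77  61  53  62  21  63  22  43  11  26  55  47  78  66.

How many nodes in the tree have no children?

Insert 77: tree is empty, so 77 becomes the root.
Insert 61: 61 < 77 → go left. Place as left child of 77.
Insert 53: 53 < 77 → go left; 53 < 61 → go left. Place as left child of 61.
Insert 62: 62 < 77 → go left; 62 > 61 → go right. Place as right child of 61.
Insert 21: 21 < 77 → go left; 21 < 61 → go left; 21 < 53 → go left. Place as left child of 53.
Insert 63: 63 < 77 → go left; 63 > 61 → go right; 63 > 62 → go right. Place as right child of 62.
Insert 22: 22 < 77 → go left; 22 < 61 → go left; 22 < 53 → go left; 22 > 21 → go right. Place as right child of 21.
Insert 43: 43 < 77 → go left; 43 < 61 → go left; 43 < 53 → go left; 43 > 21 → go right; 43 > 22 → go right. Place as right child of 22.
Insert 11: 11 < 77 → go left; 11 < 61 → go left; 11 < 53 → go left; 11 < 21 → go left. Place as left child of 21.
Insert 26: 26 < 77 → go left; 26 < 61 → go left; 26 < 53 → go left; 26 > 21 → go right; 26 > 22 → go right; 26 < 43 → go left. Place as left child of 43.
Insert 55: 55 < 77 → go left; 55 < 61 → go left; 55 > 53 → go right. Place as right child of 53.
Insert 47: 47 < 77 → go left; 47 < 61 → go left; 47 < 53 → go left; 47 > 21 → go right; 47 > 22 → go right; 47 > 43 → go right. Place as right child of 43.
Insert 78: 78 > 77 → go right. Place as right child of 77.
Insert 66: 66 < 77 → go left; 66 > 61 → go right; 66 > 62 → go right; 66 > 63 → go right. Place as right child of 63.

Leaves: 11, 26, 47, 55, 66, 78 — 6 in total.

6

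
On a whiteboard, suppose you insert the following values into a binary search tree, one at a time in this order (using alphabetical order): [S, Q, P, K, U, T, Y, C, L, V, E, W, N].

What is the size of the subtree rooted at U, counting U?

5

Insert S: tree is empty, so S becomes the root.
Insert Q: Q < S → go left. Place as left child of S.
Insert P: P < S → go left; P < Q → go left. Place as left child of Q.
Insert K: K < S → go left; K < Q → go left; K < P → go left. Place as left child of P.
Insert U: U > S → go right. Place as right child of S.
Insert T: T > S → go right; T < U → go left. Place as left child of U.
Insert Y: Y > S → go right; Y > U → go right. Place as right child of U.
Insert C: C < S → go left; C < Q → go left; C < P → go left; C < K → go left. Place as left child of K.
Insert L: L < S → go left; L < Q → go left; L < P → go left; L > K → go right. Place as right child of K.
Insert V: V > S → go right; V > U → go right; V < Y → go left. Place as left child of Y.
Insert E: E < S → go left; E < Q → go left; E < P → go left; E < K → go left; E > C → go right. Place as right child of C.
Insert W: W > S → go right; W > U → go right; W < Y → go left; W > V → go right. Place as right child of V.
Insert N: N < S → go left; N < Q → go left; N < P → go left; N > K → go right; N > L → go right. Place as right child of L.

Subtree rooted at U contains: U, T, Y, V, W — 5 nodes.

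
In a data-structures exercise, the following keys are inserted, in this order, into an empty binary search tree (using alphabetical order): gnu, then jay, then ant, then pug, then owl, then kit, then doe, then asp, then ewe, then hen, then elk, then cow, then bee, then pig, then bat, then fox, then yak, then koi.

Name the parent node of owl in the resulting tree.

gnu: root
jay: right child of gnu (depth 1)
ant: left child of gnu (depth 1)
pug: right child of jay (depth 2)
owl: left child of pug (depth 3)
kit: left child of owl (depth 4)
doe: right child of ant (depth 2)
asp: left child of doe (depth 3)
ewe: right child of doe (depth 3)
hen: left child of jay (depth 2)
elk: left child of ewe (depth 4)
cow: right child of asp (depth 4)
bee: left child of cow (depth 5)
pig: right child of owl (depth 4)
bat: left child of bee (depth 6)
fox: right child of ewe (depth 4)
yak: right child of pug (depth 3)
koi: right child of kit (depth 5)

pug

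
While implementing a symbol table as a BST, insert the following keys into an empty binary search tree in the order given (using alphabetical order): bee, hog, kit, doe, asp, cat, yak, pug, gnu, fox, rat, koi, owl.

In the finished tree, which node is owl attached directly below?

Insert bee: tree is empty, so bee becomes the root.
Insert hog: hog > bee → go right. Place as right child of bee.
Insert kit: kit > bee → go right; kit > hog → go right. Place as right child of hog.
Insert doe: doe > bee → go right; doe < hog → go left. Place as left child of hog.
Insert asp: asp < bee → go left. Place as left child of bee.
Insert cat: cat > bee → go right; cat < hog → go left; cat < doe → go left. Place as left child of doe.
Insert yak: yak > bee → go right; yak > hog → go right; yak > kit → go right. Place as right child of kit.
Insert pug: pug > bee → go right; pug > hog → go right; pug > kit → go right; pug < yak → go left. Place as left child of yak.
Insert gnu: gnu > bee → go right; gnu < hog → go left; gnu > doe → go right. Place as right child of doe.
Insert fox: fox > bee → go right; fox < hog → go left; fox > doe → go right; fox < gnu → go left. Place as left child of gnu.
Insert rat: rat > bee → go right; rat > hog → go right; rat > kit → go right; rat < yak → go left; rat > pug → go right. Place as right child of pug.
Insert koi: koi > bee → go right; koi > hog → go right; koi > kit → go right; koi < yak → go left; koi < pug → go left. Place as left child of pug.
Insert owl: owl > bee → go right; owl > hog → go right; owl > kit → go right; owl < yak → go left; owl < pug → go left; owl > koi → go right. Place as right child of koi.

koi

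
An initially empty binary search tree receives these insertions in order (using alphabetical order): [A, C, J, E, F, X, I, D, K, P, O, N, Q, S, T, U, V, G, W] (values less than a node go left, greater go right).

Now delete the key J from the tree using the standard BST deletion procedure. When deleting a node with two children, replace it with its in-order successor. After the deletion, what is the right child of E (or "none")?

F

A: root
C: right child of A (depth 1)
J: right child of C (depth 2)
E: left child of J (depth 3)
F: right child of E (depth 4)
X: right child of J (depth 3)
I: right child of F (depth 5)
D: left child of E (depth 4)
K: left child of X (depth 4)
P: right child of K (depth 5)
O: left child of P (depth 6)
N: left child of O (depth 7)
Q: right child of P (depth 6)
S: right child of Q (depth 7)
T: right child of S (depth 8)
U: right child of T (depth 9)
V: right child of U (depth 10)
G: left child of I (depth 6)
W: right child of V (depth 11)

Delete J (two children — replace with in-order successor).
After deletion, E's right child: F.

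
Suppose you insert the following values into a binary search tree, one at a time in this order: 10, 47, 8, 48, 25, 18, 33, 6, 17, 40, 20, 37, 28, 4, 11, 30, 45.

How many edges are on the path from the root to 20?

Insert 10: tree is empty, so 10 becomes the root.
Insert 47: 47 > 10 → go right. Place as right child of 10.
Insert 8: 8 < 10 → go left. Place as left child of 10.
Insert 48: 48 > 10 → go right; 48 > 47 → go right. Place as right child of 47.
Insert 25: 25 > 10 → go right; 25 < 47 → go left. Place as left child of 47.
Insert 18: 18 > 10 → go right; 18 < 47 → go left; 18 < 25 → go left. Place as left child of 25.
Insert 33: 33 > 10 → go right; 33 < 47 → go left; 33 > 25 → go right. Place as right child of 25.
Insert 6: 6 < 10 → go left; 6 < 8 → go left. Place as left child of 8.
Insert 17: 17 > 10 → go right; 17 < 47 → go left; 17 < 25 → go left; 17 < 18 → go left. Place as left child of 18.
Insert 40: 40 > 10 → go right; 40 < 47 → go left; 40 > 25 → go right; 40 > 33 → go right. Place as right child of 33.
Insert 20: 20 > 10 → go right; 20 < 47 → go left; 20 < 25 → go left; 20 > 18 → go right. Place as right child of 18.
Insert 37: 37 > 10 → go right; 37 < 47 → go left; 37 > 25 → go right; 37 > 33 → go right; 37 < 40 → go left. Place as left child of 40.
Insert 28: 28 > 10 → go right; 28 < 47 → go left; 28 > 25 → go right; 28 < 33 → go left. Place as left child of 33.
Insert 4: 4 < 10 → go left; 4 < 8 → go left; 4 < 6 → go left. Place as left child of 6.
Insert 11: 11 > 10 → go right; 11 < 47 → go left; 11 < 25 → go left; 11 < 18 → go left; 11 < 17 → go left. Place as left child of 17.
Insert 30: 30 > 10 → go right; 30 < 47 → go left; 30 > 25 → go right; 30 < 33 → go left; 30 > 28 → go right. Place as right child of 28.
Insert 45: 45 > 10 → go right; 45 < 47 → go left; 45 > 25 → go right; 45 > 33 → go right; 45 > 40 → go right. Place as right child of 40.

Path to 20: 10 → 47 → 25 → 18 → 20, which is 4 edges.

4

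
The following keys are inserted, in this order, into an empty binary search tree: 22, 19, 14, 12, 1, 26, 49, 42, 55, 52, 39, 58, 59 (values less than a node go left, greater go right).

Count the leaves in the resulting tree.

Insert 22: tree is empty, so 22 becomes the root.
Insert 19: 19 < 22 → go left. Place as left child of 22.
Insert 14: 14 < 22 → go left; 14 < 19 → go left. Place as left child of 19.
Insert 12: 12 < 22 → go left; 12 < 19 → go left; 12 < 14 → go left. Place as left child of 14.
Insert 1: 1 < 22 → go left; 1 < 19 → go left; 1 < 14 → go left; 1 < 12 → go left. Place as left child of 12.
Insert 26: 26 > 22 → go right. Place as right child of 22.
Insert 49: 49 > 22 → go right; 49 > 26 → go right. Place as right child of 26.
Insert 42: 42 > 22 → go right; 42 > 26 → go right; 42 < 49 → go left. Place as left child of 49.
Insert 55: 55 > 22 → go right; 55 > 26 → go right; 55 > 49 → go right. Place as right child of 49.
Insert 52: 52 > 22 → go right; 52 > 26 → go right; 52 > 49 → go right; 52 < 55 → go left. Place as left child of 55.
Insert 39: 39 > 22 → go right; 39 > 26 → go right; 39 < 49 → go left; 39 < 42 → go left. Place as left child of 42.
Insert 58: 58 > 22 → go right; 58 > 26 → go right; 58 > 49 → go right; 58 > 55 → go right. Place as right child of 55.
Insert 59: 59 > 22 → go right; 59 > 26 → go right; 59 > 49 → go right; 59 > 55 → go right; 59 > 58 → go right. Place as right child of 58.

Leaves: 1, 39, 52, 59 — 4 in total.

4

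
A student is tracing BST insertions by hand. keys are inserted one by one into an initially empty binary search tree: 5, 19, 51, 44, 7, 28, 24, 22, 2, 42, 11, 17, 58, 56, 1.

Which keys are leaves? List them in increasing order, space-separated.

Resulting structure (node: left, right):
  5: L=2, R=19
  19: L=7, R=51
  51: L=44, R=58
  44: L=28, R=–
  7: L=–, R=11
  28: L=24, R=42
  24: L=22, R=–
  22: L=–, R=–
  2: L=1, R=–
  42: L=–, R=–
  11: L=–, R=17
  17: L=–, R=–
  58: L=56, R=–
  56: L=–, R=–
  1: L=–, R=–

1 17 22 42 56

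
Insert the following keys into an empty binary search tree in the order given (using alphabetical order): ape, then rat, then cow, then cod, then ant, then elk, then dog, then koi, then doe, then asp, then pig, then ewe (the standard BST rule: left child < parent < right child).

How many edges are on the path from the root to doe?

Insert ape: tree is empty, so ape becomes the root.
Insert rat: rat > ape → go right. Place as right child of ape.
Insert cow: cow > ape → go right; cow < rat → go left. Place as left child of rat.
Insert cod: cod > ape → go right; cod < rat → go left; cod < cow → go left. Place as left child of cow.
Insert ant: ant < ape → go left. Place as left child of ape.
Insert elk: elk > ape → go right; elk < rat → go left; elk > cow → go right. Place as right child of cow.
Insert dog: dog > ape → go right; dog < rat → go left; dog > cow → go right; dog < elk → go left. Place as left child of elk.
Insert koi: koi > ape → go right; koi < rat → go left; koi > cow → go right; koi > elk → go right. Place as right child of elk.
Insert doe: doe > ape → go right; doe < rat → go left; doe > cow → go right; doe < elk → go left; doe < dog → go left. Place as left child of dog.
Insert asp: asp > ape → go right; asp < rat → go left; asp < cow → go left; asp < cod → go left. Place as left child of cod.
Insert pig: pig > ape → go right; pig < rat → go left; pig > cow → go right; pig > elk → go right; pig > koi → go right. Place as right child of koi.
Insert ewe: ewe > ape → go right; ewe < rat → go left; ewe > cow → go right; ewe > elk → go right; ewe < koi → go left. Place as left child of koi.

Path to doe: ape → rat → cow → elk → dog → doe, which is 5 edges.

5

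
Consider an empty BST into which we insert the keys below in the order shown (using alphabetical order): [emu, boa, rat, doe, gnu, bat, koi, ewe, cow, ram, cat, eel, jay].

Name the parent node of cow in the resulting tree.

Resulting structure (node: left, right):
  emu: L=boa, R=rat
  boa: L=bat, R=doe
  rat: L=gnu, R=–
  doe: L=cow, R=eel
  gnu: L=ewe, R=koi
  bat: L=–, R=–
  koi: L=jay, R=ram
  ewe: L=–, R=–
  cow: L=cat, R=–
  ram: L=–, R=–
  cat: L=–, R=–
  eel: L=–, R=–
  jay: L=–, R=–

doe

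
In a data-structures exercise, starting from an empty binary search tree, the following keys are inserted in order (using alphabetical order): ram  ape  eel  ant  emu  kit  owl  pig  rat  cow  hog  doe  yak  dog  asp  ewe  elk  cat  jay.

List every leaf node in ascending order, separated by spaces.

ant cat dog elk ewe jay pig yak

ram: root
ape: left child of ram (depth 1)
eel: right child of ape (depth 2)
ant: left child of ape (depth 2)
emu: right child of eel (depth 3)
kit: right child of emu (depth 4)
owl: right child of kit (depth 5)
pig: right child of owl (depth 6)
rat: right child of ram (depth 1)
cow: left child of eel (depth 3)
hog: left child of kit (depth 5)
doe: right child of cow (depth 4)
yak: right child of rat (depth 2)
dog: right child of doe (depth 5)
asp: left child of cow (depth 4)
ewe: left child of hog (depth 6)
elk: left child of emu (depth 4)
cat: right child of asp (depth 5)
jay: right child of hog (depth 6)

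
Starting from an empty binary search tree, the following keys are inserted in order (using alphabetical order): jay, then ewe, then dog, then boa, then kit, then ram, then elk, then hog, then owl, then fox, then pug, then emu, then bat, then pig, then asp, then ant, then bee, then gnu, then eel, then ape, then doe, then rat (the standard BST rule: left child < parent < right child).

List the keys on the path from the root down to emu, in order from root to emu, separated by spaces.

jay ewe dog elk emu

jay: root
ewe: left child of jay (depth 1)
dog: left child of ewe (depth 2)
boa: left child of dog (depth 3)
kit: right child of jay (depth 1)
ram: right child of kit (depth 2)
elk: right child of dog (depth 3)
hog: right child of ewe (depth 2)
owl: left child of ram (depth 3)
fox: left child of hog (depth 3)
pug: right child of owl (depth 4)
emu: right child of elk (depth 4)
bat: left child of boa (depth 4)
pig: left child of pug (depth 5)
asp: left child of bat (depth 5)
ant: left child of asp (depth 6)
bee: right child of bat (depth 5)
gnu: right child of fox (depth 4)
eel: left child of elk (depth 4)
ape: right child of ant (depth 7)
doe: right child of boa (depth 4)
rat: right child of ram (depth 3)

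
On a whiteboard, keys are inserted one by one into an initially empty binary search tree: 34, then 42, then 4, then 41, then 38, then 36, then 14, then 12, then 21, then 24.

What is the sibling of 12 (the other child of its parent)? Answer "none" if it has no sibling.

Insert 34: tree is empty, so 34 becomes the root.
Insert 42: 42 > 34 → go right. Place as right child of 34.
Insert 4: 4 < 34 → go left. Place as left child of 34.
Insert 41: 41 > 34 → go right; 41 < 42 → go left. Place as left child of 42.
Insert 38: 38 > 34 → go right; 38 < 42 → go left; 38 < 41 → go left. Place as left child of 41.
Insert 36: 36 > 34 → go right; 36 < 42 → go left; 36 < 41 → go left; 36 < 38 → go left. Place as left child of 38.
Insert 14: 14 < 34 → go left; 14 > 4 → go right. Place as right child of 4.
Insert 12: 12 < 34 → go left; 12 > 4 → go right; 12 < 14 → go left. Place as left child of 14.
Insert 21: 21 < 34 → go left; 21 > 4 → go right; 21 > 14 → go right. Place as right child of 14.
Insert 24: 24 < 34 → go left; 24 > 4 → go right; 24 > 14 → go right; 24 > 21 → go right. Place as right child of 21.

12's parent is 14; the other child of 14 is 21.

21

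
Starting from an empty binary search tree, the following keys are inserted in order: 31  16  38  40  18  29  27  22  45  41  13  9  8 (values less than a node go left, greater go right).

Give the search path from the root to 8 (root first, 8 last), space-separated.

Resulting structure (node: left, right):
  31: L=16, R=38
  16: L=13, R=18
  38: L=–, R=40
  40: L=–, R=45
  18: L=–, R=29
  29: L=27, R=–
  27: L=22, R=–
  22: L=–, R=–
  45: L=41, R=–
  41: L=–, R=–
  13: L=9, R=–
  9: L=8, R=–
  8: L=–, R=–

31 16 13 9 8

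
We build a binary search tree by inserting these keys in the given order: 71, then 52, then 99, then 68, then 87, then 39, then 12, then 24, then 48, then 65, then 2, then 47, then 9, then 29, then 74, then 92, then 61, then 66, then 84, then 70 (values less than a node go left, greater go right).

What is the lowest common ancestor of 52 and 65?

Insert 71: tree is empty, so 71 becomes the root.
Insert 52: 52 < 71 → go left. Place as left child of 71.
Insert 99: 99 > 71 → go right. Place as right child of 71.
Insert 68: 68 < 71 → go left; 68 > 52 → go right. Place as right child of 52.
Insert 87: 87 > 71 → go right; 87 < 99 → go left. Place as left child of 99.
Insert 39: 39 < 71 → go left; 39 < 52 → go left. Place as left child of 52.
Insert 12: 12 < 71 → go left; 12 < 52 → go left; 12 < 39 → go left. Place as left child of 39.
Insert 24: 24 < 71 → go left; 24 < 52 → go left; 24 < 39 → go left; 24 > 12 → go right. Place as right child of 12.
Insert 48: 48 < 71 → go left; 48 < 52 → go left; 48 > 39 → go right. Place as right child of 39.
Insert 65: 65 < 71 → go left; 65 > 52 → go right; 65 < 68 → go left. Place as left child of 68.
Insert 2: 2 < 71 → go left; 2 < 52 → go left; 2 < 39 → go left; 2 < 12 → go left. Place as left child of 12.
Insert 47: 47 < 71 → go left; 47 < 52 → go left; 47 > 39 → go right; 47 < 48 → go left. Place as left child of 48.
Insert 9: 9 < 71 → go left; 9 < 52 → go left; 9 < 39 → go left; 9 < 12 → go left; 9 > 2 → go right. Place as right child of 2.
Insert 29: 29 < 71 → go left; 29 < 52 → go left; 29 < 39 → go left; 29 > 12 → go right; 29 > 24 → go right. Place as right child of 24.
Insert 74: 74 > 71 → go right; 74 < 99 → go left; 74 < 87 → go left. Place as left child of 87.
Insert 92: 92 > 71 → go right; 92 < 99 → go left; 92 > 87 → go right. Place as right child of 87.
Insert 61: 61 < 71 → go left; 61 > 52 → go right; 61 < 68 → go left; 61 < 65 → go left. Place as left child of 65.
Insert 66: 66 < 71 → go left; 66 > 52 → go right; 66 < 68 → go left; 66 > 65 → go right. Place as right child of 65.
Insert 84: 84 > 71 → go right; 84 < 99 → go left; 84 < 87 → go left; 84 > 74 → go right. Place as right child of 74.
Insert 70: 70 < 71 → go left; 70 > 52 → go right; 70 > 68 → go right. Place as right child of 68.

Path to 52: 71 → 52
Path to 65: 71 → 52 → 68 → 65
52 lies on both paths and is an ancestor of the other node.

52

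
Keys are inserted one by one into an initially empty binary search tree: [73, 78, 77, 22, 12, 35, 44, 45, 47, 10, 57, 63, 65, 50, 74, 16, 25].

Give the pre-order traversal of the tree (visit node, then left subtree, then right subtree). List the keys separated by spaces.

73 22 12 10 16 35 25 44 45 47 57 50 63 65 78 77 74

73: root
78: right child of 73 (depth 1)
77: left child of 78 (depth 2)
22: left child of 73 (depth 1)
12: left child of 22 (depth 2)
35: right child of 22 (depth 2)
44: right child of 35 (depth 3)
45: right child of 44 (depth 4)
47: right child of 45 (depth 5)
10: left child of 12 (depth 3)
57: right child of 47 (depth 6)
63: right child of 57 (depth 7)
65: right child of 63 (depth 8)
50: left child of 57 (depth 7)
74: left child of 77 (depth 3)
16: right child of 12 (depth 3)
25: left child of 35 (depth 3)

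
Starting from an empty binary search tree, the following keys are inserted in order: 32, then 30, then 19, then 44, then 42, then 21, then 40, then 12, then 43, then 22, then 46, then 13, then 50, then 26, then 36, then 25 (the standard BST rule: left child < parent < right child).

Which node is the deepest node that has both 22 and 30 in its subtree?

Resulting structure (node: left, right):
  32: L=30, R=44
  30: L=19, R=–
  19: L=12, R=21
  44: L=42, R=46
  42: L=40, R=43
  21: L=–, R=22
  40: L=36, R=–
  12: L=–, R=13
  43: L=–, R=–
  22: L=–, R=26
  46: L=–, R=50
  13: L=–, R=–
  50: L=–, R=–
  26: L=25, R=–
  36: L=–, R=–
  25: L=–, R=–

Path to 22: 32 → 30 → 19 → 21 → 22
Path to 30: 32 → 30
30 lies on both paths and is an ancestor of the other node.

30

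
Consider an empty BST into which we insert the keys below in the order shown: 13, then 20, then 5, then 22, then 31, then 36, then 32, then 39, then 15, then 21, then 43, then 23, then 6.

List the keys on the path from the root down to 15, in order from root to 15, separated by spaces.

Insert 13: tree is empty, so 13 becomes the root.
Insert 20: 20 > 13 → go right. Place as right child of 13.
Insert 5: 5 < 13 → go left. Place as left child of 13.
Insert 22: 22 > 13 → go right; 22 > 20 → go right. Place as right child of 20.
Insert 31: 31 > 13 → go right; 31 > 20 → go right; 31 > 22 → go right. Place as right child of 22.
Insert 36: 36 > 13 → go right; 36 > 20 → go right; 36 > 22 → go right; 36 > 31 → go right. Place as right child of 31.
Insert 32: 32 > 13 → go right; 32 > 20 → go right; 32 > 22 → go right; 32 > 31 → go right; 32 < 36 → go left. Place as left child of 36.
Insert 39: 39 > 13 → go right; 39 > 20 → go right; 39 > 22 → go right; 39 > 31 → go right; 39 > 36 → go right. Place as right child of 36.
Insert 15: 15 > 13 → go right; 15 < 20 → go left. Place as left child of 20.
Insert 21: 21 > 13 → go right; 21 > 20 → go right; 21 < 22 → go left. Place as left child of 22.
Insert 43: 43 > 13 → go right; 43 > 20 → go right; 43 > 22 → go right; 43 > 31 → go right; 43 > 36 → go right; 43 > 39 → go right. Place as right child of 39.
Insert 23: 23 > 13 → go right; 23 > 20 → go right; 23 > 22 → go right; 23 < 31 → go left. Place as left child of 31.
Insert 6: 6 < 13 → go left; 6 > 5 → go right. Place as right child of 5.

13 20 15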